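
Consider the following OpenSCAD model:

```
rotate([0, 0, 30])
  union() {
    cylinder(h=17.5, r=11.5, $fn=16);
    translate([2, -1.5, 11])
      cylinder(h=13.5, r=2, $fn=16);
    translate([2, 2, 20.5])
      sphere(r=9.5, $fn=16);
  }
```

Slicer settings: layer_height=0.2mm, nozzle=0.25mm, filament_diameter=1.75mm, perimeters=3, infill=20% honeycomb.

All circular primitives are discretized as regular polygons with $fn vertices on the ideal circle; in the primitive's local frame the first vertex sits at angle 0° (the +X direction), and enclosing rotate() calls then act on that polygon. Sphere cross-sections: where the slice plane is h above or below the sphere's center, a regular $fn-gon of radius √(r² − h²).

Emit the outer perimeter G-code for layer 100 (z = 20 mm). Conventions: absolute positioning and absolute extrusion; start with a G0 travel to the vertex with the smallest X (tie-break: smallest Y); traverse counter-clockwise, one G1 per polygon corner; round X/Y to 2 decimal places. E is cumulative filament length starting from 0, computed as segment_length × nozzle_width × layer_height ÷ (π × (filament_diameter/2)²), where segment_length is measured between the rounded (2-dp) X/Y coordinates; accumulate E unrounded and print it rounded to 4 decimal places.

At z = 20 mm: the cylinder does not reach this height (z outside [0, 17.5]); the r=2 cylinder at (2, -1.5) contributes a regular 16-gon of circumradius 2; the r=9.5 sphere at (2, 2) slices to a regular 16-gon of circumradius 9.487 (√(r²−h²) with h=0.5 from center); Merging all regions: the r=2 cylinder at (2, -1.5) lies entirely inside the r=9.5 sphere at (2, 2), so the union is just the r=9.5 sphere at (2, 2) — 1 connected region; (rotated 30° about Z; rotation is an isometry so areas/perimeters/island counts are preserved). The outline is a single polygon with 16 vertices. Extrusion per mm of travel: 0.25 × 0.2 / (π × 0.875²) = 0.020788. Accumulating E over each segment gives final E = 1.2311.

G0 X-8.67 Y1.49 Z20.00
G1 X-7.48 Y-2.01 E0.0768
G1 X-5.04 Y-4.79 E0.1537
G1 X-1.72 Y-6.43 E0.2307
G1 X1.97 Y-6.67 E0.3076
G1 X5.48 Y-5.48 E0.3846
G1 X8.26 Y-3.04 E0.4615
G1 X9.90 Y0.28 E0.5385
G1 X10.14 Y3.97 E0.6154
G1 X8.95 Y7.48 E0.6924
G1 X6.51 Y10.26 E0.7693
G1 X3.19 Y11.90 E0.8463
G1 X-0.51 Y12.14 E0.9233
G1 X-4.01 Y10.95 E1.0002
G1 X-6.79 Y8.51 E1.0771
G1 X-8.43 Y5.19 E1.1541
G1 X-8.67 Y1.49 E1.2311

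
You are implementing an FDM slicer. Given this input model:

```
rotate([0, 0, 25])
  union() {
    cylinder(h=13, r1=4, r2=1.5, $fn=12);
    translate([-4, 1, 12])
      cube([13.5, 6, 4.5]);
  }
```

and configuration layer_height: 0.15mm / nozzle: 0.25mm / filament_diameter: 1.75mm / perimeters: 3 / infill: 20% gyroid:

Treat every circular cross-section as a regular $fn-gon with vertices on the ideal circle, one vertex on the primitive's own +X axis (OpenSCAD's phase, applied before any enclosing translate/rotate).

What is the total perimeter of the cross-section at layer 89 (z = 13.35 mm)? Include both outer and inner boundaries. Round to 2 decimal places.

39.00 mm

At z = 13.35 mm: the cone does not reach this height (z outside [0, 13]); the 13.5×6 cube at (-4, 1) contributes its full rectangle (perimeter 39.00 mm); Merging all regions: only the 13.5×6 cube at (-4, 1) is present, so the union is just that shape — boundary = 39.00 mm; (whole slice rotated 25° about Z — lengths, areas and connectivity unchanged). Overall, the cross-section is a single solid region. Total boundary length (outer) = 39.00 mm.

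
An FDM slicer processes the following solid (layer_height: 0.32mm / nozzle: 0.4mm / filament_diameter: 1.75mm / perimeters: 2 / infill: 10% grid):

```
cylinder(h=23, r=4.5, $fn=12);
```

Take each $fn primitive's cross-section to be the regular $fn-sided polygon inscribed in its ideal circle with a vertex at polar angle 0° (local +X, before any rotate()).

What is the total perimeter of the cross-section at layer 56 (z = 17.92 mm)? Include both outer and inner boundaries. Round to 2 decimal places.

27.95 mm

At z = 17.92 mm: the r=4.5 cylinder gives a regular 12-gon of circumradius 4.5 (constant along its height) (perimeter = 2·12·4.500·sin(180°/12) = 27.95 mm). Overall, the cross-section is a single solid region. Total boundary length (outer) = 27.95 mm.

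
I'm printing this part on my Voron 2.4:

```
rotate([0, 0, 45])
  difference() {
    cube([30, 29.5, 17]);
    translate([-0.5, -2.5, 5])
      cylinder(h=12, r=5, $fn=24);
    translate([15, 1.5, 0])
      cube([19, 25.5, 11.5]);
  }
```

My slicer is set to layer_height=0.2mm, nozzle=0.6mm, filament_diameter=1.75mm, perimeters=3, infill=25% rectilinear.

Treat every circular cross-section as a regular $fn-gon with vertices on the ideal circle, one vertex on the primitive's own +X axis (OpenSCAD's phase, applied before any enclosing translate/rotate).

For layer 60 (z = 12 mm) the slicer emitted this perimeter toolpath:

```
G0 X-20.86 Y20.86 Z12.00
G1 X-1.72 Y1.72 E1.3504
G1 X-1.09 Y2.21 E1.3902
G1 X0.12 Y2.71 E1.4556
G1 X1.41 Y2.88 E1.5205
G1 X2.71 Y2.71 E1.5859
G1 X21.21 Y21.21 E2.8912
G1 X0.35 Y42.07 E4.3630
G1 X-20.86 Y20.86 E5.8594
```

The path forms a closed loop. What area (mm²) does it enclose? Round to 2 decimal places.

Apply the shoelace formula to the sequence of (X, Y) vertices; enclosed area = 878.58 mm².

878.58 mm²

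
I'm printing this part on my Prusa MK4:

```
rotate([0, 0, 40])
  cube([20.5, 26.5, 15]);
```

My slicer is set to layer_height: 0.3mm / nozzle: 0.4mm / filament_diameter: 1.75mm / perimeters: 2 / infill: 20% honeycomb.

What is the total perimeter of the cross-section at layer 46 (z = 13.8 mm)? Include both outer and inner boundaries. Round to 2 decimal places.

94.00 mm

At z = 13.8 mm: the cube (footprint 20.5×26.5) is included at this height (perimeter 94.00 mm); (rotated 40° about Z; rotation is an isometry so areas/perimeters/island counts are preserved). Overall, the cross-section is a single solid region. Total boundary length (outer) = 94.00 mm.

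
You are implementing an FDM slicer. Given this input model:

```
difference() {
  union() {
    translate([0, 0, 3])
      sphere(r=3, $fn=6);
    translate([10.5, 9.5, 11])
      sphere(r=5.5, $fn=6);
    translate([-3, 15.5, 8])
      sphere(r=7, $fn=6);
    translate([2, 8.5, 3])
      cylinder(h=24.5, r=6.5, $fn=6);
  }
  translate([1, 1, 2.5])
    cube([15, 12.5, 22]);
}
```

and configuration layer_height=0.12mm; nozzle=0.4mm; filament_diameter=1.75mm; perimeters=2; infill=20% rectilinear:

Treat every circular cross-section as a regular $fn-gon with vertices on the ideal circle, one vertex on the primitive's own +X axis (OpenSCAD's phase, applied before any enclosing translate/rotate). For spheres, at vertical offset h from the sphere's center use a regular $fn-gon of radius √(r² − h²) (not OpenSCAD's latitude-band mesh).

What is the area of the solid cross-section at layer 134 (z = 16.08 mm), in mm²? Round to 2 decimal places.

46.41 mm²

At z = 16.08 mm: the sphere is absent (|z−center|=13.080 > r=3); the r=5.5 sphere at (10.5, 9.5) contributes a regular 6-gon of circumradius √(5.5²−5.08²) = 2.108 (area = (6/2)·2.108²·sin(360°/6) = 11.54 mm²); the sphere at (-3, 15.5) is absent (|z−center|=8.080 > r=7); the r=6.5 cylinder at (2, 8.5) gives a regular 6-gon of circumradius 6.5 (constant along its height) (area = (6/2)·6.500²·sin(360°/6) = 109.77 mm²); Taking the union: the 2 present regions are separate (no shared area or edge), so areas and boundary lengths simply add and each stays a separate island — area = 121.31 mm²; the 15×12.5 cube at (1, 1) contributes its full rectangle (area 187.50 mm²); Subtracting the remaining from the first: starting from the result so far (121.31 mm²), the 15×12.5 cube at (1, 1) partially overlaps it — only the 74.90 mm² overlap (of its 187.50 mm²) is removed, clipping the outline — area = 46.41 mm². Overall, the cross-section is a single solid region. Net area = 46.41 mm².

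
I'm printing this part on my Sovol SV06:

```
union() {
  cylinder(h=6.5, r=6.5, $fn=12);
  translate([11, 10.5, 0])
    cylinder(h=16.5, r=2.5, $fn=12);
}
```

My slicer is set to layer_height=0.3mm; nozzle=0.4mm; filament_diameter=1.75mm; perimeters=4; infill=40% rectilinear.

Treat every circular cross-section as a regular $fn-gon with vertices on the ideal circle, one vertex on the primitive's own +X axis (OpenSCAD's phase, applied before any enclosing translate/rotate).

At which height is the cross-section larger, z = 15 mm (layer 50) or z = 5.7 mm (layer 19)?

Layer 50 (z = 15): the cylinder is not intersected at this z (z outside [0, 6.5]); the r=2.5 cylinder at (11, 10.5) contributes a regular 12-gon of circumradius 2.5 (area = (12/2)·2.500²·sin(360°/12) = 18.75 mm²); Merging all regions: only the r=2.5 cylinder at (11, 10.5) is present, so the union is just that shape — area = 18.75 mm². So its area = 18.75 mm². Layer 19 (z = 5.7): the r=6.5 cylinder contributes a regular 12-gon of circumradius 6.5 (area = (12/2)·6.500²·sin(360°/12) = 126.75 mm²); the r=2.5 cylinder at (11, 10.5) gives a regular 12-gon of circumradius 2.5 (constant along its height) (area = (12/2)·2.500²·sin(360°/12) = 18.75 mm²); Merging all regions: the 2 present regions are separate (no shared area or edge), so areas and boundary lengths simply add and each stays a separate island — area = 145.50 mm². So its area = 145.50 mm². Layer 19 is larger (145.50 vs 18.75 mm²).

layer 19 (z = 5.7 mm)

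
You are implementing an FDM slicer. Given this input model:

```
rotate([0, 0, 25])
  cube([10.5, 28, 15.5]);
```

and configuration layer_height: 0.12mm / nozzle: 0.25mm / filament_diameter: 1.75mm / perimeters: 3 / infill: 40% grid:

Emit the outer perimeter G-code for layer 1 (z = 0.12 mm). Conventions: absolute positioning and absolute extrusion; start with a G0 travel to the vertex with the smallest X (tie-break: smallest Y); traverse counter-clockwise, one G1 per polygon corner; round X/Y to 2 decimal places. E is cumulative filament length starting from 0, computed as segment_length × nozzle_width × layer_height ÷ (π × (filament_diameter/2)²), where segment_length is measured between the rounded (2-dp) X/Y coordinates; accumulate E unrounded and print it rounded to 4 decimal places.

At z = 0.12 mm: the 10.5×28 cube contributes its full rectangle; (whole slice rotated 25° about Z — lengths, areas and connectivity unchanged). The outline is a single polygon with 4 vertices. Extrusion per mm of travel: 0.25 × 0.12 / (π × 0.875²) = 0.012473. Accumulating E over each segment gives final E = 0.9603.

G0 X-11.83 Y25.38 Z0.12
G1 X0.00 Y0.00 E0.3493
G1 X9.52 Y4.44 E0.4803
G1 X-2.32 Y29.81 E0.8295
G1 X-11.83 Y25.38 E0.9603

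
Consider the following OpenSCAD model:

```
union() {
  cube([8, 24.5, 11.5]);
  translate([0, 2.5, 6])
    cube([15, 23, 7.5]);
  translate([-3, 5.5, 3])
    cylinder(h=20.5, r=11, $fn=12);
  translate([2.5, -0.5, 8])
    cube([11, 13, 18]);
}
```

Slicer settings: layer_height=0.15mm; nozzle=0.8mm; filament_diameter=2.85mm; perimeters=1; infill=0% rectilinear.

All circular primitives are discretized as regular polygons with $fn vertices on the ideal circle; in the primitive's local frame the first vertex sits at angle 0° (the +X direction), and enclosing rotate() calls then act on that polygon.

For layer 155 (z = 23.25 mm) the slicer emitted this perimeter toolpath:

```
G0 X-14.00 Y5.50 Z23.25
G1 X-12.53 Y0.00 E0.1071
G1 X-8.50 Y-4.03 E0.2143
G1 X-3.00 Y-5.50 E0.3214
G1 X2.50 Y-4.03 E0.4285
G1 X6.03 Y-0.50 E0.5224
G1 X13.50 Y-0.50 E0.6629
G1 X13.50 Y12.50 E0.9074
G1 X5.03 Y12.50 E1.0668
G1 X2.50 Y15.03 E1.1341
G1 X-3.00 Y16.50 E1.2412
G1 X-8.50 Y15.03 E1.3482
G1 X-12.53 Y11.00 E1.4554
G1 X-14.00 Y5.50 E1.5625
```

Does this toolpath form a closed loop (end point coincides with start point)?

yes

Start point (G0): (-14.00, 5.50). End point (last G1): the path returns to the start — closed.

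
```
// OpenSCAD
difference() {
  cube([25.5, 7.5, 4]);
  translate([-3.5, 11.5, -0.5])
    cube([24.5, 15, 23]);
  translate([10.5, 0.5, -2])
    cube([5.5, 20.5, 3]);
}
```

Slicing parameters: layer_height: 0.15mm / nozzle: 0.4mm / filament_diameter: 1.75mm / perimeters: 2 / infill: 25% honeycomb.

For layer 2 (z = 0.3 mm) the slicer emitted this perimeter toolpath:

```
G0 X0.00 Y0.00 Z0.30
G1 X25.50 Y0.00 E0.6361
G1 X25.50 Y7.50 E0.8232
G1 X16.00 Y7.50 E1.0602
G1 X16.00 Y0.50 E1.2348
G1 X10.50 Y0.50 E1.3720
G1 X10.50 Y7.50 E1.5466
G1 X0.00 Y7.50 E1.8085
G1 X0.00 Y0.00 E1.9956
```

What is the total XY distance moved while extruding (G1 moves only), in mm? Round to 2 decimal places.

Sum the Euclidean lengths of each G1 segment: total = 80.00 mm.

80.00 mm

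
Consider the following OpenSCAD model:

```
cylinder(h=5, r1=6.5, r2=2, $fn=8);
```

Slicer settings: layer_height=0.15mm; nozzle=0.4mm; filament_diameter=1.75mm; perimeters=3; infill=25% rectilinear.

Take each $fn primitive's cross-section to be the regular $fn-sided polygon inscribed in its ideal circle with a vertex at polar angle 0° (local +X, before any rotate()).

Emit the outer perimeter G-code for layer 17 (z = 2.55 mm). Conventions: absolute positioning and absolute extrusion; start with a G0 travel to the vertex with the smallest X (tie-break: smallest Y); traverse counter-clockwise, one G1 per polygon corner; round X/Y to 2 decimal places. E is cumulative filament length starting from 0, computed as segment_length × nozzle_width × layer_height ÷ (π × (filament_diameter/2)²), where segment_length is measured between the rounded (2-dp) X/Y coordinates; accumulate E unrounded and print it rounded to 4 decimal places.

At z = 2.55 mm: the cone (r1=6.5→r2=2) has section circumradius 4.205 here — a regular 8-gon. The outline is a single polygon with 8 vertices. Extrusion per mm of travel: 0.4 × 0.15 / (π × 0.875²) = 0.024945. Accumulating E over each segment gives final E = 0.6423.

G0 X-4.21 Y0.00 Z2.55
G1 X-2.97 Y-2.97 E0.0803
G1 X0.00 Y-4.21 E0.1606
G1 X2.97 Y-2.97 E0.2409
G1 X4.21 Y0.00 E0.3211
G1 X2.97 Y2.97 E0.4014
G1 X0.00 Y4.21 E0.4817
G1 X-2.97 Y2.97 E0.5620
G1 X-4.21 Y0.00 E0.6423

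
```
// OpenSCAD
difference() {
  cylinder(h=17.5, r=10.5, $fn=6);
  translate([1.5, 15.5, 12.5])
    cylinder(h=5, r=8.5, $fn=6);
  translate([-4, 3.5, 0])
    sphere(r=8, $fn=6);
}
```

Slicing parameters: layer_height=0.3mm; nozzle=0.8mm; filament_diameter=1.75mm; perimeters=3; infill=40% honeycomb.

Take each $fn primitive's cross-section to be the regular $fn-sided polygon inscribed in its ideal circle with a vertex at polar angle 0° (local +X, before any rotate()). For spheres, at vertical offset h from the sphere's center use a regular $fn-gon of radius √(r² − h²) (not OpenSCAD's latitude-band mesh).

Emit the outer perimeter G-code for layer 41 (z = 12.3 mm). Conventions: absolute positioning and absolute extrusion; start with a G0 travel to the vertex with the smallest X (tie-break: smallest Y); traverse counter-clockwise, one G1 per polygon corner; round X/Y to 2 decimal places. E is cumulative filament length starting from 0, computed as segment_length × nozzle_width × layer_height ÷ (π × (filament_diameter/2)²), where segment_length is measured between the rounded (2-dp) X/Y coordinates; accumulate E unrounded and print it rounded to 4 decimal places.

At z = 12.3 mm: the r=10.5 cylinder contributes a regular 6-gon of circumradius 10.5; the cylinder at (1.5, 15.5) does not reach this height (z outside [12.5, 17.5]); the sphere at (-4, 3.5) is absent (|z−center|=12.300 > r=8); Taking the first minus the rest: none of the subtracted shapes is present at this height, so the r=10.5 cylinder is unchanged — 1 connected region. The outline is a single polygon with 6 vertices. Extrusion per mm of travel: 0.8 × 0.3 / (π × 0.875²) = 0.099780. Accumulating E over each segment gives final E = 6.2850.

G0 X-10.50 Y0.00 Z12.30
G1 X-5.25 Y-9.09 E1.0474
G1 X5.25 Y-9.09 E2.0951
G1 X10.50 Y0.00 E3.1425
G1 X5.25 Y9.09 E4.1899
G1 X-5.25 Y9.09 E5.2376
G1 X-10.50 Y0.00 E6.2850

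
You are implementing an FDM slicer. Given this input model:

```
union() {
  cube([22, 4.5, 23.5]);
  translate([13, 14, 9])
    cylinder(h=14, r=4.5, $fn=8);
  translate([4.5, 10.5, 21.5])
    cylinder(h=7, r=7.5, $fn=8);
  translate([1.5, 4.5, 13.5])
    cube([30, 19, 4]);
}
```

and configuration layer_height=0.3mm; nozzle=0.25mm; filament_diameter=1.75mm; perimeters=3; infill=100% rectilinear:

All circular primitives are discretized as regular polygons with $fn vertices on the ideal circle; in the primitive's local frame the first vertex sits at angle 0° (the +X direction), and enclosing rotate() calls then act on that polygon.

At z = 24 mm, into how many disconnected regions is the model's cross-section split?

1

At z = 24 mm: the cube is not intersected at this z (z outside [0, 23.5]); the cylinder at (13, 14) is absent (z outside [9, 23]); the r=7.5 cylinder at (4.5, 10.5) contributes a regular 8-gon of circumradius 7.5; the cube at (1.5, 4.5) is absent (z outside [13.5, 17.5]); Taking the union: only the r=7.5 cylinder at (4.5, 10.5) is present, so the union is just that shape — 1 connected region. The result has 1 disconnected region.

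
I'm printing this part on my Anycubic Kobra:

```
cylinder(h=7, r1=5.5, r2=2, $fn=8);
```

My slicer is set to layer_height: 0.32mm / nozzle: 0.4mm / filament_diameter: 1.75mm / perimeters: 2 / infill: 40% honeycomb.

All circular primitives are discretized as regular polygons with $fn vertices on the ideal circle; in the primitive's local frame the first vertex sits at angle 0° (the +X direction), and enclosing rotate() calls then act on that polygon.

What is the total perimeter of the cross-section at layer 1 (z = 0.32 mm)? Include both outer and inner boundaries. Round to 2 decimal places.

At z = 0.32 mm: the cone: at t=0.046 of its height the radius interpolates to r₁+(r₂−r₁)t = 5.340, giving a regular 8-gon of that circumradius (perimeter = 2·8·5.340·sin(180°/8) = 32.70 mm). Overall, the cross-section is a single solid region. Total boundary length (outer) = 32.70 mm.

32.70 mm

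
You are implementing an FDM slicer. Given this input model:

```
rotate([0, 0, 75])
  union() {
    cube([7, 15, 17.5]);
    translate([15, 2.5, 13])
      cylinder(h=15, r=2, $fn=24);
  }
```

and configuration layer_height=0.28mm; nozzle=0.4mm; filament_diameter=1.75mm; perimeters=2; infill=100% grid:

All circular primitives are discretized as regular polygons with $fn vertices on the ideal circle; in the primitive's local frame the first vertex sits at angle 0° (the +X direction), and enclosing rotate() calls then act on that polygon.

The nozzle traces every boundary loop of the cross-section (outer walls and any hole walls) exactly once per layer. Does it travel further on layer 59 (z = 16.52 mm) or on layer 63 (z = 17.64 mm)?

Layer 59 (z = 16.52): the 7×15 cube contributes its full rectangle (perimeter 44.00 mm); the r=2 cylinder at (15, 2.5) gives a regular 24-gon of circumradius 2 (constant along its height) (perimeter = 2·24·2.000·sin(180°/24) = 12.53 mm); Taking the union: the 2 present regions are separate (no shared area or edge), so areas and boundary lengths simply add and each stays a separate island — boundary = 56.53 mm; (whole slice rotated 75° about Z — lengths, areas and connectivity unchanged). So its perimeter = 56.53 mm. Layer 63 (z = 17.64): the cube is absent (z outside [0, 17.5]); the r=2 cylinder at (15, 2.5) gives a regular 24-gon of circumradius 2 (constant along its height) (perimeter = 2·24·2.000·sin(180°/24) = 12.53 mm); Combining (union): only the r=2 cylinder at (15, 2.5) is present, so the union is just that shape — boundary = 12.53 mm; (whole slice rotated 75° about Z — lengths, areas and connectivity unchanged). So its perimeter = 12.53 mm. Layer 59 is larger (56.53 vs 12.53 mm).

layer 59 (z = 16.52 mm)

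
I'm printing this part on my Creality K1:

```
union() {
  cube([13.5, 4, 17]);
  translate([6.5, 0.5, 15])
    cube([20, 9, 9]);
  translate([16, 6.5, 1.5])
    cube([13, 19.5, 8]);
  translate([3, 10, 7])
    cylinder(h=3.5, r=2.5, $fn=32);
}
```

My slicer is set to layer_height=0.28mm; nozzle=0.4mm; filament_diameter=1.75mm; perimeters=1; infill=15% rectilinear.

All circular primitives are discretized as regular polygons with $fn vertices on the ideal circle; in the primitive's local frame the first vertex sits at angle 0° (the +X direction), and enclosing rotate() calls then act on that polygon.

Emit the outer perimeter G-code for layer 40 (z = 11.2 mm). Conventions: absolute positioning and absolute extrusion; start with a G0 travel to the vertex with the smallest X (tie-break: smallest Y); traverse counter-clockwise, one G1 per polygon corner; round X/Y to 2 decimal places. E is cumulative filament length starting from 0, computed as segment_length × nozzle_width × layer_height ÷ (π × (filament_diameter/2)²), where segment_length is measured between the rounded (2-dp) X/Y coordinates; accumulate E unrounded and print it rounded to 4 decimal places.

G0 X0.00 Y0.00 Z11.20
G1 X13.50 Y0.00 E0.6286
G1 X13.50 Y4.00 E0.8149
G1 X0.00 Y4.00 E1.4435
G1 X0.00 Y0.00 E1.6297

At z = 11.2 mm: the cube is present — its section is the full 13.5×4 rectangle; the cube at (6.5, 0.5) does not reach this height (z outside [15, 24]); the cube at (16, 6.5) does not reach this height (z outside [1.5, 9.5]); the cylinder at (3, 10) is not intersected at this z (z outside [7, 10.5]); Taking the union: only the 13.5×4 cube is present, so the union is just that shape — 1 connected region. The outline is a single polygon with 4 vertices. Extrusion per mm of travel: 0.4 × 0.28 / (π × 0.875²) = 0.046564. Accumulating E over each segment gives final E = 1.6297.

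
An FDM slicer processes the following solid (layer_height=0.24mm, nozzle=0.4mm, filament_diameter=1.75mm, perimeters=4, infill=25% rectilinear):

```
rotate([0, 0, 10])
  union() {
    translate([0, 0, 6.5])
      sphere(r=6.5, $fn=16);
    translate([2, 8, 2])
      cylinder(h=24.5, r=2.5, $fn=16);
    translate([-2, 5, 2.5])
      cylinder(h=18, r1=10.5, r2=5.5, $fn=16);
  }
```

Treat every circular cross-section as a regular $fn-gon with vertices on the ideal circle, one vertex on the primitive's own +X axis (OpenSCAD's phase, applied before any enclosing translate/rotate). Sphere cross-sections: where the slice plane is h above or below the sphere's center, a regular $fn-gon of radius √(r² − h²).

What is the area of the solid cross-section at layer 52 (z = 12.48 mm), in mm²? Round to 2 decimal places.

183.32 mm²

At z = 12.48 mm: the r=6.5 sphere slices to a regular 16-gon of circumradius 2.547 (√(r²−h²) with h=5.98 from center) (area = (16/2)·2.547²·sin(360°/16) = 19.87 mm²); the cylinder at (2, 8): section is a regular 16-gon, circumradius r=2.5 (area = (16/2)·2.500²·sin(360°/16) = 19.13 mm²); the cone at (-2, 5) contributes a regular 16-gon of circumradius 7.728 (interpolated between r1=10.5 and r2=5.5 at t=0.554) (area = (16/2)·7.728²·sin(360°/16) = 182.83 mm²); Merging all regions: the regions partially overlap — summed areas 221.83 mm² minus the doubly-counted overlap 38.51 mm² gives 183.32 mm² — area = 183.32 mm²; (whole slice rotated 10° about Z — lengths, areas and connectivity unchanged). Overall, the cross-section is a single solid region. Net area = 183.32 mm².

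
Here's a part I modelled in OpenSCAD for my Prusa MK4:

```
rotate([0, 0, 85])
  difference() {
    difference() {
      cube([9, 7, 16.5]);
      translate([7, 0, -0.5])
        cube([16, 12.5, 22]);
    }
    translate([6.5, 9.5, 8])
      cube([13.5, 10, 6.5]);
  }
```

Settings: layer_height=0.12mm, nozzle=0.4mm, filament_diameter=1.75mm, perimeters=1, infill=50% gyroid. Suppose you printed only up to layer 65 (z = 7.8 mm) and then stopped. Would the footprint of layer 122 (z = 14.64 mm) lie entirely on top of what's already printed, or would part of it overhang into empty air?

entirely on top

Compare the two slices. At z = 7.8: the cube (footprint 9×7) is included at this height (area 63.00 mm²); the 16×12.5 cube at (7, 0) contributes its full rectangle (area 200.00 mm²); Taking the first minus the rest: starting from the 9×7 cube (63.00 mm²), the 16×12.5 cube at (7, 0) partially overlaps it — only the 14.00 mm² overlap (of its 200.00 mm²) is removed, clipping the outline — area = 49.00 mm²; the cube at (6.5, 9.5) is absent (z outside [8, 14.5]); After the difference (first − rest): none of the subtracted shapes is present at this height, so that combined region is unchanged — area = 49.00 mm²; (rotated 85° about Z; rotation is an isometry so areas/perimeters/island counts are preserved). At z = 14.64: the 9×7 cube contributes its full rectangle (area 63.00 mm²); the 16×12.5 cube at (7, 0) contributes its full rectangle (area 200.00 mm²); Subtracting the remaining from the first: starting from the 9×7 cube (63.00 mm²), the 16×12.5 cube at (7, 0) partially overlaps it — only the 14.00 mm² overlap (of its 200.00 mm²) is removed, clipping the outline — area = 49.00 mm²; the cube at (6.5, 9.5) does not reach this height (z outside [8, 14.5]); Subtracting the remaining from the first: none of the subtracted shapes is present at this height, so that combined region is unchanged — area = 49.00 mm²; (rotated 85° about Z; rotation is an isometry so areas/perimeters/island counts are preserved). Checking containment: the cross-section at z = 14.64 is a subset of the cross-section at z = 7.8.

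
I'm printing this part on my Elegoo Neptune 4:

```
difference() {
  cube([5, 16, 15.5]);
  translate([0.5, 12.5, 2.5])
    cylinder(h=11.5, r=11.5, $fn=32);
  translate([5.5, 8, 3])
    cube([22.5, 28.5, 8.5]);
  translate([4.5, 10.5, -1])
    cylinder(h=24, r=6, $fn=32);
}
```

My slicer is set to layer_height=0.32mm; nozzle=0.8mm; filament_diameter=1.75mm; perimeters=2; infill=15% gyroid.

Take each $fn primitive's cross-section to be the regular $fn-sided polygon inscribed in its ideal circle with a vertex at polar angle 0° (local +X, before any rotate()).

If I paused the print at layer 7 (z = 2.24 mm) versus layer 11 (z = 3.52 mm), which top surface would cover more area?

layer 7 (z = 2.24 mm)

Layer 7 (z = 2.24): the 5×16 cube contributes its full rectangle (area 80.00 mm²); the cylinder at (0.5, 12.5) is not intersected at this z (z outside [2.5, 14]); the cube at (5.5, 8) is not intersected at this z (z outside [3, 11.5]); the r=6 cylinder at (4.5, 10.5) contributes a regular 32-gon of circumradius 6 (area = (32/2)·6.000²·sin(360°/32) = 112.37 mm²); After the difference (first − rest): starting from the 5×16 cube (80.00 mm²), the r=6 cylinder at (4.5, 10.5) partially overlaps it — only the 53.17 mm² overlap (of its 112.37 mm²) is removed, clipping the outline — area = 26.83 mm². So its area = 26.83 mm². Layer 11 (z = 3.52): the cube (footprint 5×16) is included at this height (area 80.00 mm²); the cylinder at (0.5, 12.5): section is a regular 32-gon, circumradius r=11.5 (area = (32/2)·11.500²·sin(360°/32) = 412.81 mm²); the 22.5×28.5 cube at (5.5, 8) contributes its full rectangle (area 641.25 mm²); the cylinder at (4.5, 10.5): section is a regular 32-gon, circumradius r=6 (area = (32/2)·6.000²·sin(360°/32) = 112.37 mm²); After the difference (first − rest): starting from the 5×16 cube (80.00 mm²), the r=11.5 cylinder at (0.5, 12.5) partially overlaps it — only the 73.47 mm² overlap (of its 412.81 mm²) is removed, clipping the outline; the 22.5×28.5 cube at (5.5, 8) misses the remaining region (no effect); the r=6 cylinder at (4.5, 10.5) misses the remaining region (no effect) — area = 6.53 mm². So its area = 6.53 mm². Layer 7 is larger (26.83 vs 6.53 mm²).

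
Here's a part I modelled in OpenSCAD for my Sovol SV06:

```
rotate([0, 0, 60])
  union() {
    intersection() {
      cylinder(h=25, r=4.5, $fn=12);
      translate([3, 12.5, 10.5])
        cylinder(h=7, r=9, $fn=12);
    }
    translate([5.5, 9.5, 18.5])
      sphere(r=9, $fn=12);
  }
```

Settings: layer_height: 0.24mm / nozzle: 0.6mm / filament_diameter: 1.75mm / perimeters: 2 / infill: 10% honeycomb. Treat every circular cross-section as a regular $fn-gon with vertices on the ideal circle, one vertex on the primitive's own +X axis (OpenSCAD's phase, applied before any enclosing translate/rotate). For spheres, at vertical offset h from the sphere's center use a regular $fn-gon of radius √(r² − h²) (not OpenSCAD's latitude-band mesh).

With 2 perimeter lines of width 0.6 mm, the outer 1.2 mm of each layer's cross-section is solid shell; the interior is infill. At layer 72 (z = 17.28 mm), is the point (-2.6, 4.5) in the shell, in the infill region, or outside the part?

At z = 17.28 mm: the cylinder: section is a regular 12-gon, circumradius r=4.5; the r=9 cylinder at (3, 12.5) gives a regular 12-gon of circumradius 9 (constant along its height); Keeping only the common overlap: the r=9 cylinder at (3, 12.5) partially overlaps the r=4.5 cylinder; clipping to the common part keeps 0.50 mm² — 1 connected region; the r=9 sphere at (5.5, 9.5) slices to a regular 12-gon of circumradius 8.917 (√(r²−h²) with h=1.22 from center); Merging all regions: that combined region lies entirely inside the r=9 sphere at (5.5, 9.5), so the union is just the r=9 sphere at (5.5, 9.5) — 1 connected region; (whole slice rotated 60° about Z — lengths, areas and connectivity unchanged). Overall, the cross-section is a single solid region. Undo the 60° rotation: the query point maps to (2.597, 4.502) in the un-rotated model frame. The nearest boundary edge runs (1.04, 1.78)→(-2.22, 5.04); distance from the point to it = 3.03 mm. The point is inside the cross-section and 3.03 mm from the nearest boundary — more than the 1.2 mm shell width (2 × 0.6), so it's in the infill interior.

infill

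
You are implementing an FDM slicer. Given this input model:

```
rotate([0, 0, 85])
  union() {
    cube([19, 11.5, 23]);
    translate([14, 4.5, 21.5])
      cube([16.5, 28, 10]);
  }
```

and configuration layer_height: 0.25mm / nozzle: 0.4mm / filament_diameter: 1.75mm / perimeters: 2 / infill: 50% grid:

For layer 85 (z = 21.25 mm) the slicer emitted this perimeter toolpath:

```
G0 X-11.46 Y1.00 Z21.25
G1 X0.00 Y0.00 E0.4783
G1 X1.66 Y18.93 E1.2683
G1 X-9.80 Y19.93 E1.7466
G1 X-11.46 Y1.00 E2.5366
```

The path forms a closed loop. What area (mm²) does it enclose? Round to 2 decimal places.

218.60 mm²

Apply the shoelace formula to the sequence of (X, Y) vertices; enclosed area = 218.60 mm².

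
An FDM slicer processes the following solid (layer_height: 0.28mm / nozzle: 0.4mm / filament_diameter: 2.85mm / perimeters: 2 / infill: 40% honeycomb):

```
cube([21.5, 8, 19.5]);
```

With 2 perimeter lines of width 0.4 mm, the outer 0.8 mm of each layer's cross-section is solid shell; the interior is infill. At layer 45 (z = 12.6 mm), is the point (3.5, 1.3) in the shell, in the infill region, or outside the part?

At z = 12.6 mm: the cube (footprint 21.5×8) is included at this height. Overall, the cross-section is a single solid region. The nearest boundary edge runs (0.00, 0.00)→(21.50, 0.00); distance from the point to it = 1.30 mm. The point is inside the cross-section and 1.30 mm from the nearest boundary — more than the 0.8 mm shell width (2 × 0.4), so it's in the infill interior.

infill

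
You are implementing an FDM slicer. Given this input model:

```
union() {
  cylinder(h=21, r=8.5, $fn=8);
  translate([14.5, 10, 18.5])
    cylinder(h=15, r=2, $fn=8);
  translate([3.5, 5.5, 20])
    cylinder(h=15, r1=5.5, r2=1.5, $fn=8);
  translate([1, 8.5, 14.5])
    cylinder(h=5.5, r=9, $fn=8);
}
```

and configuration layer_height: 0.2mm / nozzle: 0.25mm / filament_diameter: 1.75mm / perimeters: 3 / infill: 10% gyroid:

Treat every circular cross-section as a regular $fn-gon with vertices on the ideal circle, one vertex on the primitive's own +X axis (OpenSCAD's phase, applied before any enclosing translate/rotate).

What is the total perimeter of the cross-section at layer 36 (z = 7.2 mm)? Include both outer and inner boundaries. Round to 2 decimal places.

At z = 7.2 mm: the cylinder: section is a regular 8-gon, circumradius r=8.5 (perimeter = 2·8·8.500·sin(180°/8) = 52.04 mm); the cylinder at (14.5, 10) is absent (z outside [18.5, 33.5]); the cone at (3.5, 5.5) is not intersected at this z (z outside [20, 35]); the cylinder at (1, 8.5) does not reach this height (z outside [14.5, 20]); Taking the union: only the r=8.5 cylinder is present, so the union is just that shape — boundary = 52.04 mm. Overall, the cross-section is a single solid region. Total boundary length (outer) = 52.04 mm.

52.04 mm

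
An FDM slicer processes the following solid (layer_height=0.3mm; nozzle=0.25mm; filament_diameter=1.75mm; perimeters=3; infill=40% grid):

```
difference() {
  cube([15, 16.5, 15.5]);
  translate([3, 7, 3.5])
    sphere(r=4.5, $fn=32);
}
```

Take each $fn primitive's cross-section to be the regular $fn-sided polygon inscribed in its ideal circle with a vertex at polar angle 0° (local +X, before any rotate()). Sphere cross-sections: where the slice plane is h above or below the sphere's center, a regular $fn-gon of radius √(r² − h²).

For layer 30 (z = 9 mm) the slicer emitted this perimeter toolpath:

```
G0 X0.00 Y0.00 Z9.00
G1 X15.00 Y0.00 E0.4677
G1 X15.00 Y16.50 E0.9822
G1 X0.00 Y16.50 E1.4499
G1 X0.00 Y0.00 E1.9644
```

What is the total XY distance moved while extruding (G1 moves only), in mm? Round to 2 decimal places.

63.00 mm

Sum the Euclidean lengths of each G1 segment: total = 63.00 mm.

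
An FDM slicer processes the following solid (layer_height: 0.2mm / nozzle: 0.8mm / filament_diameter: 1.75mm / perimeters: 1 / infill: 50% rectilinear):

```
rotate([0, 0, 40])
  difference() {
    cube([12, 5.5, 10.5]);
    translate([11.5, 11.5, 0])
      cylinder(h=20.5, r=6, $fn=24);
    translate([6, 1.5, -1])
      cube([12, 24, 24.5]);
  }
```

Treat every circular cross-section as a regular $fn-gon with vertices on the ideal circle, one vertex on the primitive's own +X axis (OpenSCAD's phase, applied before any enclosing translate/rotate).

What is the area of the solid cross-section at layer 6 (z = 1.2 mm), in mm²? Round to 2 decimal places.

At z = 1.2 mm: the cube is present — its section is the full 12×5.5 rectangle (area 66.00 mm²); the r=6 cylinder at (11.5, 11.5) gives a regular 24-gon of circumradius 6 (constant along its height) (area = (24/2)·6.000²·sin(360°/24) = 111.81 mm²); the 12×24 cube at (6, 1.5) contributes its full rectangle (area 288.00 mm²); Subtracting the remaining from the first: starting from the 12×5.5 cube (66.00 mm²), the r=6 cylinder at (11.5, 11.5) misses the remaining region (no effect); the 12×24 cube at (6, 1.5) partially overlaps it — only the 24.00 mm² overlap (of its 288.00 mm²) is removed, clipping the outline — area = 42.00 mm²; (whole slice rotated 40° about Z — lengths, areas and connectivity unchanged). Overall, the cross-section is a single solid region. Net area = 42.00 mm².

42.00 mm²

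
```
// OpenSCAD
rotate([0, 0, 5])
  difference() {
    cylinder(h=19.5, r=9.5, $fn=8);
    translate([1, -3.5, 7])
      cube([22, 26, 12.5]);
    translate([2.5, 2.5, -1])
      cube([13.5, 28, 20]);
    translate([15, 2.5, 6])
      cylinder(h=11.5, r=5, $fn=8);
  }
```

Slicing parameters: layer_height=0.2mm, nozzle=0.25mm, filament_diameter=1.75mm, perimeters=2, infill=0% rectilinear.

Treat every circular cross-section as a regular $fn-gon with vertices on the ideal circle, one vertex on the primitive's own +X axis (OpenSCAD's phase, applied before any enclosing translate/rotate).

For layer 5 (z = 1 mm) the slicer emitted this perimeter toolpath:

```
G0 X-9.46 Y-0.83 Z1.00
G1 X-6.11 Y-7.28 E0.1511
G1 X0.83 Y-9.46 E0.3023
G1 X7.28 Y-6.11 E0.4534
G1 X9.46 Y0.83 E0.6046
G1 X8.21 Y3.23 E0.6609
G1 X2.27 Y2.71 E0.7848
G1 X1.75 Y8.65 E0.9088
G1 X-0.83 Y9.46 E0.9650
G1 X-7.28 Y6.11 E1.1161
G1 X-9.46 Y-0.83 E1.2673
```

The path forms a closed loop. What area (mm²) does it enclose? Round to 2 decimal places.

Apply the shoelace formula to the sequence of (X, Y) vertices; enclosed area = 230.10 mm².

230.10 mm²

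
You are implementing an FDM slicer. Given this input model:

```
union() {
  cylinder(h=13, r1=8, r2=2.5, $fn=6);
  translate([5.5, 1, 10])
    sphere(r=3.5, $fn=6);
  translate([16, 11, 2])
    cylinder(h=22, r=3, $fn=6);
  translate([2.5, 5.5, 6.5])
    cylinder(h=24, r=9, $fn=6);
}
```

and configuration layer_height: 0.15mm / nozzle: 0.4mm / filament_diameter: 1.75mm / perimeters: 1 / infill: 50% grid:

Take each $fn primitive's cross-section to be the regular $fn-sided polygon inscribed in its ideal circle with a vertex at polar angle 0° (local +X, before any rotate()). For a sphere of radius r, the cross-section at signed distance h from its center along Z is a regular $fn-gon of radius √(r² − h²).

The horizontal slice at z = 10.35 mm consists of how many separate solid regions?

At z = 10.35 mm: the cone (r1=8→r2=2.5) has section circumradius 3.621 here — a regular 6-gon; the r=3.5 sphere at (5.5, 1) slices to a regular 6-gon of circumradius 3.482 (√(r²−h²) with h=0.35 from center); the cylinder at (16, 11): section is a regular 6-gon, circumradius r=3; the r=9 cylinder at (2.5, 5.5) contributes a regular 6-gon of circumradius 9; Merging all regions: the regions partially overlap (shared area 61.15 mm²), so overlapping operands fuse into one piece — 2 connected regions. The result has 2 disconnected regions.

2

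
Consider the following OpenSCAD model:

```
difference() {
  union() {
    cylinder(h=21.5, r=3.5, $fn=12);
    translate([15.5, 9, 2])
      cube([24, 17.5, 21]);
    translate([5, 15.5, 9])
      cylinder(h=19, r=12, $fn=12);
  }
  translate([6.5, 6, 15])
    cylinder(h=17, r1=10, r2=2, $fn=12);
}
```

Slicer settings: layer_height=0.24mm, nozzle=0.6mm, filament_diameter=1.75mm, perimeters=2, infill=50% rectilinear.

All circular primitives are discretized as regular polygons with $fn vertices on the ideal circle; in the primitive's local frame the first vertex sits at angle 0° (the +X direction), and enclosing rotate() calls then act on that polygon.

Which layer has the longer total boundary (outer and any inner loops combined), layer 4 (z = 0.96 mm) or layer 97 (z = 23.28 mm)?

Layer 4 (z = 0.96): the r=3.5 cylinder gives a regular 12-gon of circumradius 3.5 (constant along its height) (perimeter = 2·12·3.500·sin(180°/12) = 21.74 mm); the cube at (15.5, 9) is not intersected at this z (z outside [2, 23]); the cylinder at (5, 15.5) is not intersected at this z (z outside [9, 28]); Combining (union): only the r=3.5 cylinder is present, so the union is just that shape — boundary = 21.74 mm; the cone at (6.5, 6) does not reach this height (z outside [15, 32]); Subtracting the remaining from the first: none of the subtracted shapes is present at this height, so that combined region is unchanged — boundary = 21.74 mm. So its perimeter = 21.74 mm. Layer 97 (z = 23.28): the cylinder is absent (z outside [0, 21.5]); the cube at (15.5, 9) is absent (z outside [2, 23]); the r=12 cylinder at (5, 15.5) gives a regular 12-gon of circumradius 12 (constant along its height) (perimeter = 2·12·12.000·sin(180°/12) = 74.54 mm); Taking the union: only the r=12 cylinder at (5, 15.5) is present, so the union is just that shape — boundary = 74.54 mm; the cone at (6.5, 6) contributes a regular 12-gon of circumradius 6.104 (interpolated between r1=10 and r2=2 at t=0.487) (perimeter = 2·12·6.104·sin(180°/12) = 37.91 mm); Subtracting the remaining from the first: starting from the result so far, the cone at (6.5, 6) partially overlaps it — only the 74.69 mm² overlap (of its 111.76 mm²) is removed, clipping the outline — boundary = 81.67 mm. So its perimeter = 81.67 mm. Layer 97 is larger (81.67 vs 21.74 mm).

layer 97 (z = 23.28 mm)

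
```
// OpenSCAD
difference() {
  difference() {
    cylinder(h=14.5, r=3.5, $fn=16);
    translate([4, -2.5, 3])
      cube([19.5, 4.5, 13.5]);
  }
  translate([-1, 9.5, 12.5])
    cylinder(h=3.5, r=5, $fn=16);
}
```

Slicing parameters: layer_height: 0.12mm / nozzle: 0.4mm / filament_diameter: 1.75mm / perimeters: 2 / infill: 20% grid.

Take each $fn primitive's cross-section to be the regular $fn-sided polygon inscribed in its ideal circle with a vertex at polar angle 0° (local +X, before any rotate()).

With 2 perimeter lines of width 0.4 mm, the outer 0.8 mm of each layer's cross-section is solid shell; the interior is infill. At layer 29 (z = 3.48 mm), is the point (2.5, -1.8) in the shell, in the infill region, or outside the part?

At z = 3.48 mm: the cylinder: section is a regular 16-gon, circumradius r=3.5; the cube at (4, -2.5) is present — its section is the full 19.5×4.5 rectangle; Subtracting the remaining from the first: starting from the r=3.5 cylinder, the 19.5×4.5 cube at (4, -2.5) misses the remaining region (no effect) — 1 connected region; the cylinder at (-1, 9.5) is not intersected at this z (z outside [12.5, 16]); Taking the first minus the rest: none of the subtracted shapes is present at this height, so that combined region is unchanged — 1 connected region. Overall, the cross-section is a single solid region. The nearest boundary edge runs (3.23, -1.34)→(2.47, -2.47); distance from the point to it = 0.35 mm. The point is inside the cross-section, 0.35 mm from the nearest boundary — within the 0.8 mm shell band (2 × 0.4).

shell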